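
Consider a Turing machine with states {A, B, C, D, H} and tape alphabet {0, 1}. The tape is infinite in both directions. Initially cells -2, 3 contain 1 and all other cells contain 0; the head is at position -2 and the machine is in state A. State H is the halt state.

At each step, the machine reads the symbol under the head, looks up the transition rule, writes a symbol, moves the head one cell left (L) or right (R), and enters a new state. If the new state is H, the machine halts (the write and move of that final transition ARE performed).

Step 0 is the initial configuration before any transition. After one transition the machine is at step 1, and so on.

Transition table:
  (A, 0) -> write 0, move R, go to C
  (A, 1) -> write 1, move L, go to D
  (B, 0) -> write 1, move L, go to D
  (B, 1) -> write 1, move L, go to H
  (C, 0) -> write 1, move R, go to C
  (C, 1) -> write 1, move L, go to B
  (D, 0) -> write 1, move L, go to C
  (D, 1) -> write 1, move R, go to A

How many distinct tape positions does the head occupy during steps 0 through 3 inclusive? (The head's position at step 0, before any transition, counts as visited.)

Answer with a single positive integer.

Step 1: in state A at pos -2, read 1 -> (A,1)->write 1,move L,goto D. Now: state=D, head=-3, tape[-4..4]=001000010 (head:  ^)
Step 2: in state D at pos -3, read 0 -> (D,0)->write 1,move L,goto C. Now: state=C, head=-4, tape[-5..4]=0011000010 (head:  ^)
Step 3: in state C at pos -4, read 0 -> (C,0)->write 1,move R,goto C. Now: state=C, head=-3, tape[-5..4]=0111000010 (head:   ^)
Head positions at steps 0..3: starting at -2, distinct positions visited = {-4, -3, -2} -> 3 position(s)

Answer: 3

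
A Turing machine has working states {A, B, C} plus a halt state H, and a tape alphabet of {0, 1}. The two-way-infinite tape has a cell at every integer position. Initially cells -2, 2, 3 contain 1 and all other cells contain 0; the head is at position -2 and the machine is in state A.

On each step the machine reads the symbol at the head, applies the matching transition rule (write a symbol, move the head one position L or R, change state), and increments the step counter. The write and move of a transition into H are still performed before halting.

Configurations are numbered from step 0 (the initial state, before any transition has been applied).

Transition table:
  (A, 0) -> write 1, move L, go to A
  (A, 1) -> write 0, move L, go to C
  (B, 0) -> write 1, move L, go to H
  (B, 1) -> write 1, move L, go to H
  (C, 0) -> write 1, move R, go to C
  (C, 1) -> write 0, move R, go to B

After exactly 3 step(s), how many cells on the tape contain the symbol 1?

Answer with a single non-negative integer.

Step 1: in state A at pos -2, read 1 -> (A,1)->write 0,move L,goto C. Now: state=C, head=-3, tape[-4..4]=000000110 (head:  ^)
Step 2: in state C at pos -3, read 0 -> (C,0)->write 1,move R,goto C. Now: state=C, head=-2, tape[-4..4]=010000110 (head:   ^)
Step 3: in state C at pos -2, read 0 -> (C,0)->write 1,move R,goto C. Now: state=C, head=-1, tape[-4..4]=011000110 (head:    ^)
Cells containing 1 after step 3: {-3, -2, 2, 3} -> 4 cell(s)

Answer: 4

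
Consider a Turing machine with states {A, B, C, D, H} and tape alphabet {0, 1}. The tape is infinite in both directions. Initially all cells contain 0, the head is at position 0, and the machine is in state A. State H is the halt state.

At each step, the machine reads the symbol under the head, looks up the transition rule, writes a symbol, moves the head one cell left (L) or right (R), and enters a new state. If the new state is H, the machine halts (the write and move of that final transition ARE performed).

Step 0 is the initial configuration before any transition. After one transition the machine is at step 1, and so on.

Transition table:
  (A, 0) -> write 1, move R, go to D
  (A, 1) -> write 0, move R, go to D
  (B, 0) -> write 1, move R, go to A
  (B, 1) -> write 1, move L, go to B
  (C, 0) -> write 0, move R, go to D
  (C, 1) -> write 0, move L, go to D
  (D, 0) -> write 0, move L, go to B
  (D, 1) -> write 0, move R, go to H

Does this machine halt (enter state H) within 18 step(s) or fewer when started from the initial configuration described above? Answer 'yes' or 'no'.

Step 1: in state A at pos 0, read 0 -> (A,0)->write 1,move R,goto D. Now: state=D, head=1, tape[-1..2]=0100 (head:   ^)
Step 2: in state D at pos 1, read 0 -> (D,0)->write 0,move L,goto B. Now: state=B, head=0, tape[-1..2]=0100 (head:  ^)
Step 3: in state B at pos 0, read 1 -> (B,1)->write 1,move L,goto B. Now: state=B, head=-1, tape[-2..2]=00100 (head:  ^)
Step 4: in state B at pos -1, read 0 -> (B,0)->write 1,move R,goto A. Now: state=A, head=0, tape[-2..2]=01100 (head:   ^)
Step 5: in state A at pos 0, read 1 -> (A,1)->write 0,move R,goto D. Now: state=D, head=1, tape[-2..2]=01000 (head:    ^)
Step 6: in state D at pos 1, read 0 -> (D,0)->write 0,move L,goto B. Now: state=B, head=0, tape[-2..2]=01000 (head:   ^)
Step 7: in state B at pos 0, read 0 -> (B,0)->write 1,move R,goto A. Now: state=A, head=1, tape[-2..2]=01100 (head:    ^)
Step 8: in state A at pos 1, read 0 -> (A,0)->write 1,move R,goto D. Now: state=D, head=2, tape[-2..3]=011100 (head:     ^)
Step 9: in state D at pos 2, read 0 -> (D,0)->write 0,move L,goto B. Now: state=B, head=1, tape[-2..3]=011100 (head:    ^)
Step 10: in state B at pos 1, read 1 -> (B,1)->write 1,move L,goto B. Now: state=B, head=0, tape[-2..3]=011100 (head:   ^)
Step 11: in state B at pos 0, read 1 -> (B,1)->write 1,move L,goto B. Now: state=B, head=-1, tape[-2..3]=011100 (head:  ^)
Step 12: in state B at pos -1, read 1 -> (B,1)->write 1,move L,goto B. Now: state=B, head=-2, tape[-3..3]=0011100 (head:  ^)
Step 13: in state B at pos -2, read 0 -> (B,0)->write 1,move R,goto A. Now: state=A, head=-1, tape[-3..3]=0111100 (head:   ^)
Step 14: in state A at pos -1, read 1 -> (A,1)->write 0,move R,goto D. Now: state=D, head=0, tape[-3..3]=0101100 (head:    ^)
Step 15: in state D at pos 0, read 1 -> (D,1)->write 0,move R,goto H. Now: state=H, head=1, tape[-3..3]=0100100 (head:     ^)
State H reached at step 15; 15 <= 18 -> yes

Answer: yes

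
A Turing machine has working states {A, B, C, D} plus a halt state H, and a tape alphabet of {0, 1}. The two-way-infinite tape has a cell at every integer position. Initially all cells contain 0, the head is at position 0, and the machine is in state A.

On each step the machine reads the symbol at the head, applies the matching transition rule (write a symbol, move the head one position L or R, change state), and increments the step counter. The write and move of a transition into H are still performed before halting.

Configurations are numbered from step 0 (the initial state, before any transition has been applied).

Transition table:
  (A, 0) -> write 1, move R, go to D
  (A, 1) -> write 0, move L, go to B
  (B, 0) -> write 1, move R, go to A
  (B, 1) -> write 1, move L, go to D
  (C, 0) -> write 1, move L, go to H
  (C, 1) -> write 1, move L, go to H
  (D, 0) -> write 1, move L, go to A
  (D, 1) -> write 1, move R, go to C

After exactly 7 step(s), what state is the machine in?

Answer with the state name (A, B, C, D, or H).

Step 1: in state A at pos 0, read 0 -> (A,0)->write 1,move R,goto D. Now: state=D, head=1, tape[-1..2]=0100 (head:   ^)
Step 2: in state D at pos 1, read 0 -> (D,0)->write 1,move L,goto A. Now: state=A, head=0, tape[-1..2]=0110 (head:  ^)
Step 3: in state A at pos 0, read 1 -> (A,1)->write 0,move L,goto B. Now: state=B, head=-1, tape[-2..2]=00010 (head:  ^)
Step 4: in state B at pos -1, read 0 -> (B,0)->write 1,move R,goto A. Now: state=A, head=0, tape[-2..2]=01010 (head:   ^)
Step 5: in state A at pos 0, read 0 -> (A,0)->write 1,move R,goto D. Now: state=D, head=1, tape[-2..2]=01110 (head:    ^)
Step 6: in state D at pos 1, read 1 -> (D,1)->write 1,move R,goto C. Now: state=C, head=2, tape[-2..3]=011100 (head:     ^)
Step 7: in state C at pos 2, read 0 -> (C,0)->write 1,move L,goto H. Now: state=H, head=1, tape[-2..3]=011110 (head:    ^)

Answer: H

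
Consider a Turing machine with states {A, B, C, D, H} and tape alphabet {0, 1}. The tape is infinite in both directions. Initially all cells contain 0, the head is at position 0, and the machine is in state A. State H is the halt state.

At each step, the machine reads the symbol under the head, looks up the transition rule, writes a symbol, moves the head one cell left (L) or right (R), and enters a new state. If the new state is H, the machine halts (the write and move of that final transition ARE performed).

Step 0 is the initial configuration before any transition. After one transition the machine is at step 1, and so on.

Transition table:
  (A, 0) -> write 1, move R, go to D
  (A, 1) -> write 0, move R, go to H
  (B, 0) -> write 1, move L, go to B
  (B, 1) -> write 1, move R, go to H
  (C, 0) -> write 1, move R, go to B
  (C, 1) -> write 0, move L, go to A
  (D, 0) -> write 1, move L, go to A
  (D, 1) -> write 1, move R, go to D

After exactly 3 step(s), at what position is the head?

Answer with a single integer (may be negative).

Answer: 1

Derivation:
Step 1: in state A at pos 0, read 0 -> (A,0)->write 1,move R,goto D. Now: state=D, head=1, tape[-1..2]=0100 (head:   ^)
Step 2: in state D at pos 1, read 0 -> (D,0)->write 1,move L,goto A. Now: state=A, head=0, tape[-1..2]=0110 (head:  ^)
Step 3: in state A at pos 0, read 1 -> (A,1)->write 0,move R,goto H. Now: state=H, head=1, tape[-1..2]=0010 (head:   ^)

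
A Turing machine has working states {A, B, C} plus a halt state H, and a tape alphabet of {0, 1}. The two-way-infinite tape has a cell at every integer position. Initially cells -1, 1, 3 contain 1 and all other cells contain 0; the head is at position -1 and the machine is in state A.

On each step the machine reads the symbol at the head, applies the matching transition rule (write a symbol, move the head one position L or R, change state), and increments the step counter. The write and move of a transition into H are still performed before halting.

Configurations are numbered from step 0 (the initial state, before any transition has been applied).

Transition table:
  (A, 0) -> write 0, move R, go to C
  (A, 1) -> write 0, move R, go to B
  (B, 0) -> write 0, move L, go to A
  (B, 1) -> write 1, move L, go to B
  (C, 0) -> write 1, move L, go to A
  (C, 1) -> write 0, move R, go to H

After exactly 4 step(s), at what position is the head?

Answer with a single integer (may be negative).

Step 1: in state A at pos -1, read 1 -> (A,1)->write 0,move R,goto B. Now: state=B, head=0, tape[-2..4]=0001010 (head:   ^)
Step 2: in state B at pos 0, read 0 -> (B,0)->write 0,move L,goto A. Now: state=A, head=-1, tape[-2..4]=0001010 (head:  ^)
Step 3: in state A at pos -1, read 0 -> (A,0)->write 0,move R,goto C. Now: state=C, head=0, tape[-2..4]=0001010 (head:   ^)
Step 4: in state C at pos 0, read 0 -> (C,0)->write 1,move L,goto A. Now: state=A, head=-1, tape[-2..4]=0011010 (head:  ^)

Answer: -1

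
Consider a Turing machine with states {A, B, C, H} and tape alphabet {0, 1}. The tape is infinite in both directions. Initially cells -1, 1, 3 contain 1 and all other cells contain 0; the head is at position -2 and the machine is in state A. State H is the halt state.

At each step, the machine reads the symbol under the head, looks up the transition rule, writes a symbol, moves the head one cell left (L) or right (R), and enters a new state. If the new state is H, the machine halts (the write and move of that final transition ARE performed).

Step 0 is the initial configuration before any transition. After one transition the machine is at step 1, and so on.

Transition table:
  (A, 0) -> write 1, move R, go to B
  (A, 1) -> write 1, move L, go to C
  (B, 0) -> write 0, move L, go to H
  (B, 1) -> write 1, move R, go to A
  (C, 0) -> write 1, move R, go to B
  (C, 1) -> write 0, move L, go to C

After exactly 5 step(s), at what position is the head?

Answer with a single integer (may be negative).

Step 1: in state A at pos -2, read 0 -> (A,0)->write 1,move R,goto B. Now: state=B, head=-1, tape[-3..4]=01101010 (head:   ^)
Step 2: in state B at pos -1, read 1 -> (B,1)->write 1,move R,goto A. Now: state=A, head=0, tape[-3..4]=01101010 (head:    ^)
Step 3: in state A at pos 0, read 0 -> (A,0)->write 1,move R,goto B. Now: state=B, head=1, tape[-3..4]=01111010 (head:     ^)
Step 4: in state B at pos 1, read 1 -> (B,1)->write 1,move R,goto A. Now: state=A, head=2, tape[-3..4]=01111010 (head:      ^)
Step 5: in state A at pos 2, read 0 -> (A,0)->write 1,move R,goto B. Now: state=B, head=3, tape[-3..4]=01111110 (head:       ^)

Answer: 3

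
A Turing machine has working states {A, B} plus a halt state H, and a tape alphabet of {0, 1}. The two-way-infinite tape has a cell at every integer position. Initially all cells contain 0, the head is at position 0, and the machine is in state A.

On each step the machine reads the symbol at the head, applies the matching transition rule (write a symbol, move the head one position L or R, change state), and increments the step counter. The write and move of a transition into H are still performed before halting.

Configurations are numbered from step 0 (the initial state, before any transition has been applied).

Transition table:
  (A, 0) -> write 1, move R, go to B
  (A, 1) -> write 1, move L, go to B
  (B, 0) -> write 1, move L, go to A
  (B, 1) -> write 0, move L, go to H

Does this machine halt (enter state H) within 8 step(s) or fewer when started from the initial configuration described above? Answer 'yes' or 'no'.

Step 1: in state A at pos 0, read 0 -> (A,0)->write 1,move R,goto B. Now: state=B, head=1, tape[-1..2]=0100 (head:   ^)
Step 2: in state B at pos 1, read 0 -> (B,0)->write 1,move L,goto A. Now: state=A, head=0, tape[-1..2]=0110 (head:  ^)
Step 3: in state A at pos 0, read 1 -> (A,1)->write 1,move L,goto B. Now: state=B, head=-1, tape[-2..2]=00110 (head:  ^)
Step 4: in state B at pos -1, read 0 -> (B,0)->write 1,move L,goto A. Now: state=A, head=-2, tape[-3..2]=001110 (head:  ^)
Step 5: in state A at pos -2, read 0 -> (A,0)->write 1,move R,goto B. Now: state=B, head=-1, tape[-3..2]=011110 (head:   ^)
Step 6: in state B at pos -1, read 1 -> (B,1)->write 0,move L,goto H. Now: state=H, head=-2, tape[-3..2]=010110 (head:  ^)
State H reached at step 6; 6 <= 8 -> yes

Answer: yes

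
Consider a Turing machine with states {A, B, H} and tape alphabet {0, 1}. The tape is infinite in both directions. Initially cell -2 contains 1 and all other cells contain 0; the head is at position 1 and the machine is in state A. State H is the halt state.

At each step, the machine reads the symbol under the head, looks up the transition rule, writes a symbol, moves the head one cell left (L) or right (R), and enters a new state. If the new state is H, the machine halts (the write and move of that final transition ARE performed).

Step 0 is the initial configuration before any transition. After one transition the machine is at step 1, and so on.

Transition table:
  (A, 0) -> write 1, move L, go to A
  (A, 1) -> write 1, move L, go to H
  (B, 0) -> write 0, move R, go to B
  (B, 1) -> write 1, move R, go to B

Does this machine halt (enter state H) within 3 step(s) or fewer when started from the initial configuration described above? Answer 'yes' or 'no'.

Step 1: in state A at pos 1, read 0 -> (A,0)->write 1,move L,goto A. Now: state=A, head=0, tape[-3..2]=010010 (head:    ^)
Step 2: in state A at pos 0, read 0 -> (A,0)->write 1,move L,goto A. Now: state=A, head=-1, tape[-3..2]=010110 (head:   ^)
Step 3: in state A at pos -1, read 0 -> (A,0)->write 1,move L,goto A. Now: state=A, head=-2, tape[-3..2]=011110 (head:  ^)
After 3 step(s): state = A (not H) -> not halted within 3 -> no

Answer: no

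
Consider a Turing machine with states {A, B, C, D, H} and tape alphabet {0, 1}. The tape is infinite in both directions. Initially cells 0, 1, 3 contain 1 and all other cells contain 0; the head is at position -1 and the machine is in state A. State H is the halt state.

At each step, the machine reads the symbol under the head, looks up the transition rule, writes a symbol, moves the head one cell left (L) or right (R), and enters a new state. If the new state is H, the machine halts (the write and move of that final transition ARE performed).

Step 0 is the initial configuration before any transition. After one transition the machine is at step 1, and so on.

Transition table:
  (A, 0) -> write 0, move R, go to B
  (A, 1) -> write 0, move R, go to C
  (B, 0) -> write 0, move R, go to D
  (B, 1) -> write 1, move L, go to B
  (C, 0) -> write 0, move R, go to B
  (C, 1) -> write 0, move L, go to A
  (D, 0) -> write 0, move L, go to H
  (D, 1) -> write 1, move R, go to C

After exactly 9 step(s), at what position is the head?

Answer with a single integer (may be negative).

Step 1: in state A at pos -1, read 0 -> (A,0)->write 0,move R,goto B. Now: state=B, head=0, tape[-2..4]=0011010 (head:   ^)
Step 2: in state B at pos 0, read 1 -> (B,1)->write 1,move L,goto B. Now: state=B, head=-1, tape[-2..4]=0011010 (head:  ^)
Step 3: in state B at pos -1, read 0 -> (B,0)->write 0,move R,goto D. Now: state=D, head=0, tape[-2..4]=0011010 (head:   ^)
Step 4: in state D at pos 0, read 1 -> (D,1)->write 1,move R,goto C. Now: state=C, head=1, tape[-2..4]=0011010 (head:    ^)
Step 5: in state C at pos 1, read 1 -> (C,1)->write 0,move L,goto A. Now: state=A, head=0, tape[-2..4]=0010010 (head:   ^)
Step 6: in state A at pos 0, read 1 -> (A,1)->write 0,move R,goto C. Now: state=C, head=1, tape[-2..4]=0000010 (head:    ^)
Step 7: in state C at pos 1, read 0 -> (C,0)->write 0,move R,goto B. Now: state=B, head=2, tape[-2..4]=0000010 (head:     ^)
Step 8: in state B at pos 2, read 0 -> (B,0)->write 0,move R,goto D. Now: state=D, head=3, tape[-2..4]=0000010 (head:      ^)
Step 9: in state D at pos 3, read 1 -> (D,1)->write 1,move R,goto C. Now: state=C, head=4, tape[-2..5]=00000100 (head:       ^)

Answer: 4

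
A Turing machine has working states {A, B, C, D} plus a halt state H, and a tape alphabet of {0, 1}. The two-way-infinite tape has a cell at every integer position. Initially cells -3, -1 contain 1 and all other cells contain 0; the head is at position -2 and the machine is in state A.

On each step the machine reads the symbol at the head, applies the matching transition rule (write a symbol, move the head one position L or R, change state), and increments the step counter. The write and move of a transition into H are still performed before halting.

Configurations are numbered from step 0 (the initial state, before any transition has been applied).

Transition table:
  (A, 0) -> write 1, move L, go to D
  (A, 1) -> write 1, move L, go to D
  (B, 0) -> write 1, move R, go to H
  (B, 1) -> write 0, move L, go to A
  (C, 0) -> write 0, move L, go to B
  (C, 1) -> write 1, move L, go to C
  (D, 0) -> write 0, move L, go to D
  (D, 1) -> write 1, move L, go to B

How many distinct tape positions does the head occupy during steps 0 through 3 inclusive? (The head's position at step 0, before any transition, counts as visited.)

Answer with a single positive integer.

Step 1: in state A at pos -2, read 0 -> (A,0)->write 1,move L,goto D. Now: state=D, head=-3, tape[-4..0]=01110 (head:  ^)
Step 2: in state D at pos -3, read 1 -> (D,1)->write 1,move L,goto B. Now: state=B, head=-4, tape[-5..0]=001110 (head:  ^)
Step 3: in state B at pos -4, read 0 -> (B,0)->write 1,move R,goto H. Now: state=H, head=-3, tape[-5..0]=011110 (head:   ^)
Head positions at steps 0..3: starting at -2, distinct positions visited = {-4, -3, -2} -> 3 position(s)

Answer: 3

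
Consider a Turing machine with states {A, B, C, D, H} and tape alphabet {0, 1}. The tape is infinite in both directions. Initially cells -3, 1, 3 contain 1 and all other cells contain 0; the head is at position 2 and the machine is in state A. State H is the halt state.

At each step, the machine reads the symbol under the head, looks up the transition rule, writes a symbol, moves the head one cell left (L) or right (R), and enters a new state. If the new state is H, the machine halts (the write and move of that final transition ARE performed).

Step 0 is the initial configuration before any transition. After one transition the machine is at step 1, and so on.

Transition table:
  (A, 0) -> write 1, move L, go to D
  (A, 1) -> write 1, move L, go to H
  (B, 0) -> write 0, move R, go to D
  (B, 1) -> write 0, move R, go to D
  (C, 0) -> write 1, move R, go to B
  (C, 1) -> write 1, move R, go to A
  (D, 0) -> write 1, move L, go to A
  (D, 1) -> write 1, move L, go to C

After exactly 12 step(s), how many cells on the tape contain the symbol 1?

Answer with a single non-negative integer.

Step 1: in state A at pos 2, read 0 -> (A,0)->write 1,move L,goto D. Now: state=D, head=1, tape[-4..4]=010001110 (head:      ^)
Step 2: in state D at pos 1, read 1 -> (D,1)->write 1,move L,goto C. Now: state=C, head=0, tape[-4..4]=010001110 (head:     ^)
Step 3: in state C at pos 0, read 0 -> (C,0)->write 1,move R,goto B. Now: state=B, head=1, tape[-4..4]=010011110 (head:      ^)
Step 4: in state B at pos 1, read 1 -> (B,1)->write 0,move R,goto D. Now: state=D, head=2, tape[-4..4]=010010110 (head:       ^)
Step 5: in state D at pos 2, read 1 -> (D,1)->write 1,move L,goto C. Now: state=C, head=1, tape[-4..4]=010010110 (head:      ^)
Step 6: in state C at pos 1, read 0 -> (C,0)->write 1,move R,goto B. Now: state=B, head=2, tape[-4..4]=010011110 (head:       ^)
Step 7: in state B at pos 2, read 1 -> (B,1)->write 0,move R,goto D. Now: state=D, head=3, tape[-4..4]=010011010 (head:        ^)
Step 8: in state D at pos 3, read 1 -> (D,1)->write 1,move L,goto C. Now: state=C, head=2, tape[-4..4]=010011010 (head:       ^)
Step 9: in state C at pos 2, read 0 -> (C,0)->write 1,move R,goto B. Now: state=B, head=3, tape[-4..4]=010011110 (head:        ^)
Step 10: in state B at pos 3, read 1 -> (B,1)->write 0,move R,goto D. Now: state=D, head=4, tape[-4..5]=0100111000 (head:         ^)
Step 11: in state D at pos 4, read 0 -> (D,0)->write 1,move L,goto A. Now: state=A, head=3, tape[-4..5]=0100111010 (head:        ^)
Step 12: in state A at pos 3, read 0 -> (A,0)->write 1,move L,goto D. Now: state=D, head=2, tape[-4..5]=0100111110 (head:       ^)
Cells containing 1 after step 12: {-3, 0, 1, 2, 3, 4} -> 6 cell(s)

Answer: 6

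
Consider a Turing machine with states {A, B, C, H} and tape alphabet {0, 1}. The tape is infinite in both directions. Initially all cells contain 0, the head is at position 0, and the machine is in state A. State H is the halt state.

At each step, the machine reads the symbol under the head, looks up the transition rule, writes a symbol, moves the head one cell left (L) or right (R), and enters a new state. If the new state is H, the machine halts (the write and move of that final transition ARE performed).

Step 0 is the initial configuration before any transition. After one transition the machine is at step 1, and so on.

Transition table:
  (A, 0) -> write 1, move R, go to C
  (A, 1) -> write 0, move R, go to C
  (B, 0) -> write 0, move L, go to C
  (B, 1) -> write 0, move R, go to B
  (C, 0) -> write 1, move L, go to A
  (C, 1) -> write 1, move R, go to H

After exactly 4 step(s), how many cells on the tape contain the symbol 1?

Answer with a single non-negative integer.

Step 1: in state A at pos 0, read 0 -> (A,0)->write 1,move R,goto C. Now: state=C, head=1, tape[-1..2]=0100 (head:   ^)
Step 2: in state C at pos 1, read 0 -> (C,0)->write 1,move L,goto A. Now: state=A, head=0, tape[-1..2]=0110 (head:  ^)
Step 3: in state A at pos 0, read 1 -> (A,1)->write 0,move R,goto C. Now: state=C, head=1, tape[-1..2]=0010 (head:   ^)
Step 4: in state C at pos 1, read 1 -> (C,1)->write 1,move R,goto H. Now: state=H, head=2, tape[-1..3]=00100 (head:    ^)
Cells containing 1 after step 4: {1} -> 1 cell(s)

Answer: 1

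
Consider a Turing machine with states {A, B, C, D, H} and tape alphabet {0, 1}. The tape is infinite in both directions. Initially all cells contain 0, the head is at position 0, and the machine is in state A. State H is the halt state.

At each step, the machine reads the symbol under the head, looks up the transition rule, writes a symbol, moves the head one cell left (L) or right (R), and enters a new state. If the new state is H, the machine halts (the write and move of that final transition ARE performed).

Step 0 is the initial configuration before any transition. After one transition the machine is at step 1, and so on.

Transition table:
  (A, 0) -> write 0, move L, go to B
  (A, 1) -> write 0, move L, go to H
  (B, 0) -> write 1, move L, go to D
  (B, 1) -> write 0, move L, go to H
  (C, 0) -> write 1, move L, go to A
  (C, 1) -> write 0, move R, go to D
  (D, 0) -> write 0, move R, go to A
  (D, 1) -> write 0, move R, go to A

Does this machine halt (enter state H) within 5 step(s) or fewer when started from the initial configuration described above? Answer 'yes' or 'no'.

Answer: yes

Derivation:
Step 1: in state A at pos 0, read 0 -> (A,0)->write 0,move L,goto B. Now: state=B, head=-1, tape[-2..1]=0000 (head:  ^)
Step 2: in state B at pos -1, read 0 -> (B,0)->write 1,move L,goto D. Now: state=D, head=-2, tape[-3..1]=00100 (head:  ^)
Step 3: in state D at pos -2, read 0 -> (D,0)->write 0,move R,goto A. Now: state=A, head=-1, tape[-3..1]=00100 (head:   ^)
Step 4: in state A at pos -1, read 1 -> (A,1)->write 0,move L,goto H. Now: state=H, head=-2, tape[-3..1]=00000 (head:  ^)
State H reached at step 4; 4 <= 5 -> yes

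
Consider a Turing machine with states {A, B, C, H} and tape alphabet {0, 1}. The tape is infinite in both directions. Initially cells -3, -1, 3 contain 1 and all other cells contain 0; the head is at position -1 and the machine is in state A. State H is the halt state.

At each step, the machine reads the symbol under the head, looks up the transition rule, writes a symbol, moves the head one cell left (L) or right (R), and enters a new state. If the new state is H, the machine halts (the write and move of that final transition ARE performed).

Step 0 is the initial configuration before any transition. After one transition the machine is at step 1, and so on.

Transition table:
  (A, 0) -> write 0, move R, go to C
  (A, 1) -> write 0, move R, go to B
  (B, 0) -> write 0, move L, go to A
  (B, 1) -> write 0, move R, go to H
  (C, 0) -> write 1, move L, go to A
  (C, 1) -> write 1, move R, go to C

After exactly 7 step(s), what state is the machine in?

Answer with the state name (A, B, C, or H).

Step 1: in state A at pos -1, read 1 -> (A,1)->write 0,move R,goto B. Now: state=B, head=0, tape[-4..4]=010000010 (head:     ^)
Step 2: in state B at pos 0, read 0 -> (B,0)->write 0,move L,goto A. Now: state=A, head=-1, tape[-4..4]=010000010 (head:    ^)
Step 3: in state A at pos -1, read 0 -> (A,0)->write 0,move R,goto C. Now: state=C, head=0, tape[-4..4]=010000010 (head:     ^)
Step 4: in state C at pos 0, read 0 -> (C,0)->write 1,move L,goto A. Now: state=A, head=-1, tape[-4..4]=010010010 (head:    ^)
Step 5: in state A at pos -1, read 0 -> (A,0)->write 0,move R,goto C. Now: state=C, head=0, tape[-4..4]=010010010 (head:     ^)
Step 6: in state C at pos 0, read 1 -> (C,1)->write 1,move R,goto C. Now: state=C, head=1, tape[-4..4]=010010010 (head:      ^)
Step 7: in state C at pos 1, read 0 -> (C,0)->write 1,move L,goto A. Now: state=A, head=0, tape[-4..4]=010011010 (head:     ^)

Answer: A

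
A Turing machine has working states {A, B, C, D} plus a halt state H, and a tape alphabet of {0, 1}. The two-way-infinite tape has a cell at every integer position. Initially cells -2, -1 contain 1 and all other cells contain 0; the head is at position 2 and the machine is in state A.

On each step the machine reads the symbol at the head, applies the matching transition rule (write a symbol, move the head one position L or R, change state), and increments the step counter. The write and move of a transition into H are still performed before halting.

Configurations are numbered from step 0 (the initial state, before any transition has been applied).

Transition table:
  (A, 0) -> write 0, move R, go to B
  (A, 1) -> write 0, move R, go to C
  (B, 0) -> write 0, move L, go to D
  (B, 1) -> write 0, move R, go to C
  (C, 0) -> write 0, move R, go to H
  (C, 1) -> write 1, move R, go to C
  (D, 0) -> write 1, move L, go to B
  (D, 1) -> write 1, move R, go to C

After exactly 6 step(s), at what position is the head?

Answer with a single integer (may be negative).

Step 1: in state A at pos 2, read 0 -> (A,0)->write 0,move R,goto B. Now: state=B, head=3, tape[-3..4]=01100000 (head:       ^)
Step 2: in state B at pos 3, read 0 -> (B,0)->write 0,move L,goto D. Now: state=D, head=2, tape[-3..4]=01100000 (head:      ^)
Step 3: in state D at pos 2, read 0 -> (D,0)->write 1,move L,goto B. Now: state=B, head=1, tape[-3..4]=01100100 (head:     ^)
Step 4: in state B at pos 1, read 0 -> (B,0)->write 0,move L,goto D. Now: state=D, head=0, tape[-3..4]=01100100 (head:    ^)
Step 5: in state D at pos 0, read 0 -> (D,0)->write 1,move L,goto B. Now: state=B, head=-1, tape[-3..4]=01110100 (head:   ^)
Step 6: in state B at pos -1, read 1 -> (B,1)->write 0,move R,goto C. Now: state=C, head=0, tape[-3..4]=01010100 (head:    ^)

Answer: 0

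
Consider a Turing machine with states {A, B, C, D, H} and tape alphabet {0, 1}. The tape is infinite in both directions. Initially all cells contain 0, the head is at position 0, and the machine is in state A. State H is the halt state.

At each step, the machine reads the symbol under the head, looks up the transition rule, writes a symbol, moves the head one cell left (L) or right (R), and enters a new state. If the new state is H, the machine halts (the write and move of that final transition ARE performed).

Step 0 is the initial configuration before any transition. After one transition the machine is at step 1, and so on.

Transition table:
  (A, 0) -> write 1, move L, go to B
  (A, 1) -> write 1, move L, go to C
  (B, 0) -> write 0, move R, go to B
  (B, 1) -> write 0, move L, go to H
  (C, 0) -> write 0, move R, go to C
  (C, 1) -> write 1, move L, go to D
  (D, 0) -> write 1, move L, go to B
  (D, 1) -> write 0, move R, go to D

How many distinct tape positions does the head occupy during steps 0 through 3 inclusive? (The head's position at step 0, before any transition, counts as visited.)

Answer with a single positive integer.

Step 1: in state A at pos 0, read 0 -> (A,0)->write 1,move L,goto B. Now: state=B, head=-1, tape[-2..1]=0010 (head:  ^)
Step 2: in state B at pos -1, read 0 -> (B,0)->write 0,move R,goto B. Now: state=B, head=0, tape[-2..1]=0010 (head:   ^)
Step 3: in state B at pos 0, read 1 -> (B,1)->write 0,move L,goto H. Now: state=H, head=-1, tape[-2..1]=0000 (head:  ^)
Head positions at steps 0..3: starting at 0, distinct positions visited = {-1, 0} -> 2 position(s)

Answer: 2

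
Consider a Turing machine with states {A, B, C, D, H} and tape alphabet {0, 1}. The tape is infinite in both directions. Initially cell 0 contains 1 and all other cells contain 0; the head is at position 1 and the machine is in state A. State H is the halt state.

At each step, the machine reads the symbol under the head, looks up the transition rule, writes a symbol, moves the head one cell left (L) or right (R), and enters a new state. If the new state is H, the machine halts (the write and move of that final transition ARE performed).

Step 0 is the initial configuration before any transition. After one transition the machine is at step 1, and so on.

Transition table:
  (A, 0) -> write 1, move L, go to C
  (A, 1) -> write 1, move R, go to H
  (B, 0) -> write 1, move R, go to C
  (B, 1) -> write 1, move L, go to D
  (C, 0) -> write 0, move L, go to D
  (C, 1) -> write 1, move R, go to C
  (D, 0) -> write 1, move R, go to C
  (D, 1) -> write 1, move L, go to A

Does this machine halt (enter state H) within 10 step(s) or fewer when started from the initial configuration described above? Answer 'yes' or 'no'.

Step 1: in state A at pos 1, read 0 -> (A,0)->write 1,move L,goto C. Now: state=C, head=0, tape[-1..2]=0110 (head:  ^)
Step 2: in state C at pos 0, read 1 -> (C,1)->write 1,move R,goto C. Now: state=C, head=1, tape[-1..2]=0110 (head:   ^)
Step 3: in state C at pos 1, read 1 -> (C,1)->write 1,move R,goto C. Now: state=C, head=2, tape[-1..3]=01100 (head:    ^)
Step 4: in state C at pos 2, read 0 -> (C,0)->write 0,move L,goto D. Now: state=D, head=1, tape[-1..3]=01100 (head:   ^)
Step 5: in state D at pos 1, read 1 -> (D,1)->write 1,move L,goto A. Now: state=A, head=0, tape[-1..3]=01100 (head:  ^)
Step 6: in state A at pos 0, read 1 -> (A,1)->write 1,move R,goto H. Now: state=H, head=1, tape[-1..3]=01100 (head:   ^)
State H reached at step 6; 6 <= 10 -> yes

Answer: yes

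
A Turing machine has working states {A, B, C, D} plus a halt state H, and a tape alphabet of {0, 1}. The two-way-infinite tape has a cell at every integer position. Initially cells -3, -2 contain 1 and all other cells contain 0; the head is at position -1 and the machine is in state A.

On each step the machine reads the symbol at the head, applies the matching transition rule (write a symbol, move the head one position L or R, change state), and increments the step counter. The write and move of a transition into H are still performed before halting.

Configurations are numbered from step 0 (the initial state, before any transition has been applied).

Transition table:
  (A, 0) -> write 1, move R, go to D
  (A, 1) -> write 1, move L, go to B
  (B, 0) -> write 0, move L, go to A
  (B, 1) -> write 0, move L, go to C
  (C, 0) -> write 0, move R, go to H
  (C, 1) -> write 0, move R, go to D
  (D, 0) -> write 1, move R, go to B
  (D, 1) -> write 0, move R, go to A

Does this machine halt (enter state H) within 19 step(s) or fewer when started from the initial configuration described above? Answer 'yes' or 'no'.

Step 1: in state A at pos -1, read 0 -> (A,0)->write 1,move R,goto D. Now: state=D, head=0, tape[-4..1]=011100 (head:     ^)
Step 2: in state D at pos 0, read 0 -> (D,0)->write 1,move R,goto B. Now: state=B, head=1, tape[-4..2]=0111100 (head:      ^)
Step 3: in state B at pos 1, read 0 -> (B,0)->write 0,move L,goto A. Now: state=A, head=0, tape[-4..2]=0111100 (head:     ^)
Step 4: in state A at pos 0, read 1 -> (A,1)->write 1,move L,goto B. Now: state=B, head=-1, tape[-4..2]=0111100 (head:    ^)
Step 5: in state B at pos -1, read 1 -> (B,1)->write 0,move L,goto C. Now: state=C, head=-2, tape[-4..2]=0110100 (head:   ^)
Step 6: in state C at pos -2, read 1 -> (C,1)->write 0,move R,goto D. Now: state=D, head=-1, tape[-4..2]=0100100 (head:    ^)
Step 7: in state D at pos -1, read 0 -> (D,0)->write 1,move R,goto B. Now: state=B, head=0, tape[-4..2]=0101100 (head:     ^)
Step 8: in state B at pos 0, read 1 -> (B,1)->write 0,move L,goto C. Now: state=C, head=-1, tape[-4..2]=0101000 (head:    ^)
Step 9: in state C at pos -1, read 1 -> (C,1)->write 0,move R,goto D. Now: state=D, head=0, tape[-4..2]=0100000 (head:     ^)
Step 10: in state D at pos 0, read 0 -> (D,0)->write 1,move R,goto B. Now: state=B, head=1, tape[-4..2]=0100100 (head:      ^)
Step 11: in state B at pos 1, read 0 -> (B,0)->write 0,move L,goto A. Now: state=A, head=0, tape[-4..2]=0100100 (head:     ^)
Step 12: in state A at pos 0, read 1 -> (A,1)->write 1,move L,goto B. Now: state=B, head=-1, tape[-4..2]=0100100 (head:    ^)
Step 13: in state B at pos -1, read 0 -> (B,0)->write 0,move L,goto A. Now: state=A, head=-2, tape[-4..2]=0100100 (head:   ^)
Step 14: in state A at pos -2, read 0 -> (A,0)->write 1,move R,goto D. Now: state=D, head=-1, tape[-4..2]=0110100 (head:    ^)
Step 15: in state D at pos -1, read 0 -> (D,0)->write 1,move R,goto B. Now: state=B, head=0, tape[-4..2]=0111100 (head:     ^)
Step 16: in state B at pos 0, read 1 -> (B,1)->write 0,move L,goto C. Now: state=C, head=-1, tape[-4..2]=0111000 (head:    ^)
Step 17: in state C at pos -1, read 1 -> (C,1)->write 0,move R,goto D. Now: state=D, head=0, tape[-4..2]=0110000 (head:     ^)
Step 18: in state D at pos 0, read 0 -> (D,0)->write 1,move R,goto B. Now: state=B, head=1, tape[-4..2]=0110100 (head:      ^)
Step 19: in state B at pos 1, read 0 -> (B,0)->write 0,move L,goto A. Now: state=A, head=0, tape[-4..2]=0110100 (head:     ^)
After 19 step(s): state = A (not H) -> not halted within 19 -> no

Answer: no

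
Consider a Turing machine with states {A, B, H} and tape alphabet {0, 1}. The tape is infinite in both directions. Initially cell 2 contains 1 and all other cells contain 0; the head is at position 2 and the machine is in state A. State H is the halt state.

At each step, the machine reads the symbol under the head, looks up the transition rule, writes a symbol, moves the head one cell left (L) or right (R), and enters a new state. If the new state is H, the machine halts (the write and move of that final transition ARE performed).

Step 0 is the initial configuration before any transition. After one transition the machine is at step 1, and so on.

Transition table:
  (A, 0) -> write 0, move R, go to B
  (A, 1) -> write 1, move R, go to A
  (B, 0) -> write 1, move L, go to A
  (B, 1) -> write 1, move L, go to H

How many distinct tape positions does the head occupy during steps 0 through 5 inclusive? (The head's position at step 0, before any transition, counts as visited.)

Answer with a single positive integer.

Answer: 3

Derivation:
Step 1: in state A at pos 2, read 1 -> (A,1)->write 1,move R,goto A. Now: state=A, head=3, tape[1..4]=0100 (head:   ^)
Step 2: in state A at pos 3, read 0 -> (A,0)->write 0,move R,goto B. Now: state=B, head=4, tape[1..5]=01000 (head:    ^)
Step 3: in state B at pos 4, read 0 -> (B,0)->write 1,move L,goto A. Now: state=A, head=3, tape[1..5]=01010 (head:   ^)
Step 4: in state A at pos 3, read 0 -> (A,0)->write 0,move R,goto B. Now: state=B, head=4, tape[1..5]=01010 (head:    ^)
Step 5: in state B at pos 4, read 1 -> (B,1)->write 1,move L,goto H. Now: state=H, head=3, tape[1..5]=01010 (head:   ^)
Head positions at steps 0..5: starting at 2, distinct positions visited = {2, 3, 4} -> 3 position(s)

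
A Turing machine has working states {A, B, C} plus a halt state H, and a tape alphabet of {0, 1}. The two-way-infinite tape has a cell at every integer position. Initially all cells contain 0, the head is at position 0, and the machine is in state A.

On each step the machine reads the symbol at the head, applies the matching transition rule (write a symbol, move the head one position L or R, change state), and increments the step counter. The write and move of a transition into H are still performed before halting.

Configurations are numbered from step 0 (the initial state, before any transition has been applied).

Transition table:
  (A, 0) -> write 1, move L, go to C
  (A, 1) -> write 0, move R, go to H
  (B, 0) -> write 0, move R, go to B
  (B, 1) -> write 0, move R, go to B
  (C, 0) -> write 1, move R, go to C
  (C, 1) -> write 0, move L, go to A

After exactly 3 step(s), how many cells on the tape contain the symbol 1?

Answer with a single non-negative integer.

Answer: 1

Derivation:
Step 1: in state A at pos 0, read 0 -> (A,0)->write 1,move L,goto C. Now: state=C, head=-1, tape[-2..1]=0010 (head:  ^)
Step 2: in state C at pos -1, read 0 -> (C,0)->write 1,move R,goto C. Now: state=C, head=0, tape[-2..1]=0110 (head:   ^)
Step 3: in state C at pos 0, read 1 -> (C,1)->write 0,move L,goto A. Now: state=A, head=-1, tape[-2..1]=0100 (head:  ^)
Cells containing 1 after step 3: {-1} -> 1 cell(s)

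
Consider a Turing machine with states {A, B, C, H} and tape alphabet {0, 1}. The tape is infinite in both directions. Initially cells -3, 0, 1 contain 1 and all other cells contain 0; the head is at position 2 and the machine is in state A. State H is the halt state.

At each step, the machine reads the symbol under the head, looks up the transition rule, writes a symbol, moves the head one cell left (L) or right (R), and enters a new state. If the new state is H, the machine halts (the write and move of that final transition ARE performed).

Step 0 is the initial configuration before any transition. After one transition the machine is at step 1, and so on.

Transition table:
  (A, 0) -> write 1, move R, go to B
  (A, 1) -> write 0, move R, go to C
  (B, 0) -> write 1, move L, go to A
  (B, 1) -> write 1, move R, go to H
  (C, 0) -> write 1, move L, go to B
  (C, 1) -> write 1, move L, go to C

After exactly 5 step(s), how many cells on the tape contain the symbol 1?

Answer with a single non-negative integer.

Step 1: in state A at pos 2, read 0 -> (A,0)->write 1,move R,goto B. Now: state=B, head=3, tape[-4..4]=010011100 (head:        ^)
Step 2: in state B at pos 3, read 0 -> (B,0)->write 1,move L,goto A. Now: state=A, head=2, tape[-4..4]=010011110 (head:       ^)
Step 3: in state A at pos 2, read 1 -> (A,1)->write 0,move R,goto C. Now: state=C, head=3, tape[-4..4]=010011010 (head:        ^)
Step 4: in state C at pos 3, read 1 -> (C,1)->write 1,move L,goto C. Now: state=C, head=2, tape[-4..4]=010011010 (head:       ^)
Step 5: in state C at pos 2, read 0 -> (C,0)->write 1,move L,goto B. Now: state=B, head=1, tape[-4..4]=010011110 (head:      ^)
Cells containing 1 after step 5: {-3, 0, 1, 2, 3} -> 5 cell(s)

Answer: 5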